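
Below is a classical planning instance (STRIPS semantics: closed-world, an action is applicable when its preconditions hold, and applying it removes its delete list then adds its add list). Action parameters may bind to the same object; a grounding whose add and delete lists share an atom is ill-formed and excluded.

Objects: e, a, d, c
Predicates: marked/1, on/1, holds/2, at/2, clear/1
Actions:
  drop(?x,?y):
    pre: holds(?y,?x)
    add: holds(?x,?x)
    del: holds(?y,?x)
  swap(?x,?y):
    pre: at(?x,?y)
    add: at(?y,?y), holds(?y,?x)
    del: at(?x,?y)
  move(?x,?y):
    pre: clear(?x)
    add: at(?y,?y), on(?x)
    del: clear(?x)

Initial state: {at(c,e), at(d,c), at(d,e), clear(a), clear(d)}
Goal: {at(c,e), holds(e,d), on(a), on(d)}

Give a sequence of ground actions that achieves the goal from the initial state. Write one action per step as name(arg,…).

1. swap(d,e)  →  {at(c,e), at(d,c), at(e,e), clear(a), clear(d), holds(e,d)}
2. move(a,e)  →  {at(c,e), at(d,c), at(e,e), clear(d), holds(e,d), on(a)}
3. move(d,e)  →  {at(c,e), at(d,c), at(e,e), holds(e,d), on(a), on(d)}

swap(d,e); move(a,e); move(d,e)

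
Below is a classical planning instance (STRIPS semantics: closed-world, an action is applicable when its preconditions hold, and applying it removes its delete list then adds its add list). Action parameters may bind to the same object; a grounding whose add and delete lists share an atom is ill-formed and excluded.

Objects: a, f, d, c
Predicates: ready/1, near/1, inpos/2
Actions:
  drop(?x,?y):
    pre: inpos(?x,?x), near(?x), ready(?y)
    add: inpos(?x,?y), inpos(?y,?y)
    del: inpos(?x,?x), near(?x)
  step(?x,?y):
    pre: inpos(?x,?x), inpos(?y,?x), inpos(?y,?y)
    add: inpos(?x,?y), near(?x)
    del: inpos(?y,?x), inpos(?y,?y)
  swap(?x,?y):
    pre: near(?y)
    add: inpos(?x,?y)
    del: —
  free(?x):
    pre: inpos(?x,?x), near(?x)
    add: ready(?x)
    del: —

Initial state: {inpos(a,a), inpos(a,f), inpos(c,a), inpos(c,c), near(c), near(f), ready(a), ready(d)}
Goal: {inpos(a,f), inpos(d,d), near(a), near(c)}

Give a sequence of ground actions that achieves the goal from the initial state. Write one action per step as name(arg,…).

step(a,c); swap(f,f); drop(f,d)

1. step(a,c)  →  {inpos(a,a), inpos(a,c), inpos(a,f), near(a), near(c), near(f), ready(a), ready(d)}
2. swap(f,f)  →  {inpos(a,a), inpos(a,c), inpos(a,f), inpos(f,f), near(a), near(c), near(f), ready(a), ready(d)}
3. drop(f,d)  →  {inpos(a,a), inpos(a,c), inpos(a,f), inpos(d,d), inpos(f,d), near(a), near(c), ready(a), ready(d)}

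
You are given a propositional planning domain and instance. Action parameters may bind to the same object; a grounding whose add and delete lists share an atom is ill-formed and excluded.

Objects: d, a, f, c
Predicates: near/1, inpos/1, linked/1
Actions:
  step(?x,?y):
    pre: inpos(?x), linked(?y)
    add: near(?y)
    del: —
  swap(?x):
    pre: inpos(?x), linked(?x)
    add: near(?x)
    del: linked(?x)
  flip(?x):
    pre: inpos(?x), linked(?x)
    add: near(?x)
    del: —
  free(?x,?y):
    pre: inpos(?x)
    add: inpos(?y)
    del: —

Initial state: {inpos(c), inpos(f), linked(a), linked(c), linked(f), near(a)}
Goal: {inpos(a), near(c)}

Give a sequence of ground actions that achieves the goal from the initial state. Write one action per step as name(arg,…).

step(f,c); free(f,a)

1. step(f,c)  →  {inpos(c), inpos(f), linked(a), linked(c), linked(f), near(a), near(c)}
2. free(f,a)  →  {inpos(a), inpos(c), inpos(f), linked(a), linked(c), linked(f), near(a), near(c)}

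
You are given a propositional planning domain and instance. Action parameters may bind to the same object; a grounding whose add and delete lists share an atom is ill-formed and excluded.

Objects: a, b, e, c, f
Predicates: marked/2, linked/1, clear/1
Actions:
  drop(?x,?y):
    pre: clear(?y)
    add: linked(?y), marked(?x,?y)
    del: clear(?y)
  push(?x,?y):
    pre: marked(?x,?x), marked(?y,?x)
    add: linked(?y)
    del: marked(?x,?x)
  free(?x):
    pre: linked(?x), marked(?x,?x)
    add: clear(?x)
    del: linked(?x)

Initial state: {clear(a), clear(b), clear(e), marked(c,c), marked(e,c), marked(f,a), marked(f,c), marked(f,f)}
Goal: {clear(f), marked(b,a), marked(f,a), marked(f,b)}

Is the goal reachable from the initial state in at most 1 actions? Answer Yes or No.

1. drop(b,a)  →  {clear(b), clear(e), linked(a), marked(b,a), marked(c,c), marked(e,c), marked(f,a), marked(f,c), marked(f,f)}
2. drop(f,b)  →  {clear(e), linked(a), linked(b), marked(b,a), marked(c,c), marked(e,c), marked(f,a), marked(f,b), marked(f,c), marked(f,f)}
3. push(c,f)  →  {clear(e), linked(a), linked(b), linked(f), marked(b,a), marked(e,c), marked(f,a), marked(f,b), marked(f,c), marked(f,f)}
4. free(f)  →  {clear(e), clear(f), linked(a), linked(b), marked(b,a), marked(e,c), marked(f,a), marked(f,b), marked(f,c), marked(f,f)}
optimal plan length = 4; 4 > 1

No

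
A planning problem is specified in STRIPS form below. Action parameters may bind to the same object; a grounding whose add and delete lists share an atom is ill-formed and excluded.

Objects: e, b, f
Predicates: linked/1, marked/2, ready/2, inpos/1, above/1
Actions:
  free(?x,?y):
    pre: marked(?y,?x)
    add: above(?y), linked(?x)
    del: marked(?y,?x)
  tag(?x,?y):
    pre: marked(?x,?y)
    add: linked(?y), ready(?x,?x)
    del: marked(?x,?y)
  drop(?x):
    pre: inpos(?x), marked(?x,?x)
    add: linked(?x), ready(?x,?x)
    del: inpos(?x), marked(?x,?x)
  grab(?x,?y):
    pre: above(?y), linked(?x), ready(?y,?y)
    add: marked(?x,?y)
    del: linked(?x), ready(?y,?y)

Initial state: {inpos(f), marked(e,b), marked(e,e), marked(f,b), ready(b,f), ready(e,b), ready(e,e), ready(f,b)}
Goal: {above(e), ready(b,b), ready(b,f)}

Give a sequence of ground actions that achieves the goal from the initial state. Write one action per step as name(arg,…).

free(b,e); grab(b,e); tag(b,e)

1. free(b,e)  →  {above(e), inpos(f), linked(b), marked(e,e), marked(f,b), ready(b,f), ready(e,b), ready(e,e), ready(f,b)}
2. grab(b,e)  →  {above(e), inpos(f), marked(b,e), marked(e,e), marked(f,b), ready(b,f), ready(e,b), ready(f,b)}
3. tag(b,e)  →  {above(e), inpos(f), linked(e), marked(e,e), marked(f,b), ready(b,b), ready(b,f), ready(e,b), ready(f,b)}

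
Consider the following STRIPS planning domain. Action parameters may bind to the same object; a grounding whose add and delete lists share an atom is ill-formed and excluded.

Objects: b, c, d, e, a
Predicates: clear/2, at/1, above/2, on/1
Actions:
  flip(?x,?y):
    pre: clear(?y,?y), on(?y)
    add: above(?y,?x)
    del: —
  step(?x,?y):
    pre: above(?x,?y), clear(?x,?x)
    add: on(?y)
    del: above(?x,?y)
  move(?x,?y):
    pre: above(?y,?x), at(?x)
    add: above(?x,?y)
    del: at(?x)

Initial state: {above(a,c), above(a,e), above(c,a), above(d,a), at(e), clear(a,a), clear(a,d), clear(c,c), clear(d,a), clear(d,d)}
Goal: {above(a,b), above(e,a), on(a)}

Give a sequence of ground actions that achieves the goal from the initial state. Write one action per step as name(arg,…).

step(c,a); flip(b,a); move(e,a)

1. step(c,a)  →  {above(a,c), above(a,e), above(d,a), at(e), clear(a,a), clear(a,d), clear(c,c), clear(d,a), clear(d,d), on(a)}
2. flip(b,a)  →  {above(a,b), above(a,c), above(a,e), above(d,a), at(e), clear(a,a), clear(a,d), clear(c,c), clear(d,a), clear(d,d), on(a)}
3. move(e,a)  →  {above(a,b), above(a,c), above(a,e), above(d,a), above(e,a), clear(a,a), clear(a,d), clear(c,c), clear(d,a), clear(d,d), on(a)}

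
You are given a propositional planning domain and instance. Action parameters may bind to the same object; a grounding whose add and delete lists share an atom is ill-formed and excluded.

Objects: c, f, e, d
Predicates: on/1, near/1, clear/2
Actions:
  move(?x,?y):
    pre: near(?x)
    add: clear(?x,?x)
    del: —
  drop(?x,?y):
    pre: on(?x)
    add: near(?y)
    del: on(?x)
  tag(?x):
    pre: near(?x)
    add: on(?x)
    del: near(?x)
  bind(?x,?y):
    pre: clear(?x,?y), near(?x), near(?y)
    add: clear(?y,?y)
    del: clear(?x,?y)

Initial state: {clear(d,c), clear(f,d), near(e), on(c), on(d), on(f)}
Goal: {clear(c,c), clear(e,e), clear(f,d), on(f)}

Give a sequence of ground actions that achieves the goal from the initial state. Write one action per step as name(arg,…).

move(e,c); drop(c,c); move(c,c)

1. move(e,c)  →  {clear(d,c), clear(e,e), clear(f,d), near(e), on(c), on(d), on(f)}
2. drop(c,c)  →  {clear(d,c), clear(e,e), clear(f,d), near(c), near(e), on(d), on(f)}
3. move(c,c)  →  {clear(c,c), clear(d,c), clear(e,e), clear(f,d), near(c), near(e), on(d), on(f)}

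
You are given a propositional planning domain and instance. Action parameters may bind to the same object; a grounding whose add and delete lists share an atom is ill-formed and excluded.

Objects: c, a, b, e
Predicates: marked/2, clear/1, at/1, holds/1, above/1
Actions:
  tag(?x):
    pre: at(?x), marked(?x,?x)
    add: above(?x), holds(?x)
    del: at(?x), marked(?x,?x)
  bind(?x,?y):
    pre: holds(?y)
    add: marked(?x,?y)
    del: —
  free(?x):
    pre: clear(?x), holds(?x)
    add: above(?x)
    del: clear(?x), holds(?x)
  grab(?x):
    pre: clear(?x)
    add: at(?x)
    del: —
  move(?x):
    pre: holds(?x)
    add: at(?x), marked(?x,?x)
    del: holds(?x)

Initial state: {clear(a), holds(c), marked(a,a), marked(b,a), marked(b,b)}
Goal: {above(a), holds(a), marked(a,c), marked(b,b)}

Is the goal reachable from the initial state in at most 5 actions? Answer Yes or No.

1. bind(a,c)  →  {clear(a), holds(c), marked(a,a), marked(a,c), marked(b,a), marked(b,b)}
2. grab(a)  →  {at(a), clear(a), holds(c), marked(a,a), marked(a,c), marked(b,a), marked(b,b)}
3. tag(a)  →  {above(a), clear(a), holds(a), holds(c), marked(a,c), marked(b,a), marked(b,b)}
optimal plan length = 3; 3 ≤ 5

Yes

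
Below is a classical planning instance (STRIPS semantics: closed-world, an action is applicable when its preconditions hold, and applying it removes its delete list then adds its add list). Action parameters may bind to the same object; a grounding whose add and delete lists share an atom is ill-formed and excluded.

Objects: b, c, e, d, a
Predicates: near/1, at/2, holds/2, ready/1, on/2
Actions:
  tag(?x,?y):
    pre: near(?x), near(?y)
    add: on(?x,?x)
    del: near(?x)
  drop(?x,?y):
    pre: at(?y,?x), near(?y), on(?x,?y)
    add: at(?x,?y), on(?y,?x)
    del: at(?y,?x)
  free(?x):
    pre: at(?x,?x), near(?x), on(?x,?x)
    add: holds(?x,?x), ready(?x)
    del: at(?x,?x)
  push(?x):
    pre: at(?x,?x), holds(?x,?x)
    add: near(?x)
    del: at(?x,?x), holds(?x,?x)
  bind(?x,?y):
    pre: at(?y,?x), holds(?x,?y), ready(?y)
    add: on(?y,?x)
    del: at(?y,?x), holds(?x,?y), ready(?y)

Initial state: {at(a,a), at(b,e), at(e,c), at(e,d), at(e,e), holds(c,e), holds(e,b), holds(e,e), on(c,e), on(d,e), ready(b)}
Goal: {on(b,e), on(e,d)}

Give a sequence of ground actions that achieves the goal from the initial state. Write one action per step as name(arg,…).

push(e); drop(d,e); bind(e,b)

1. push(e)  →  {at(a,a), at(b,e), at(e,c), at(e,d), holds(c,e), holds(e,b), near(e), on(c,e), on(d,e), ready(b)}
2. drop(d,e)  →  {at(a,a), at(b,e), at(d,e), at(e,c), holds(c,e), holds(e,b), near(e), on(c,e), on(d,e), on(e,d), ready(b)}
3. bind(e,b)  →  {at(a,a), at(d,e), at(e,c), holds(c,e), near(e), on(b,e), on(c,e), on(d,e), on(e,d)}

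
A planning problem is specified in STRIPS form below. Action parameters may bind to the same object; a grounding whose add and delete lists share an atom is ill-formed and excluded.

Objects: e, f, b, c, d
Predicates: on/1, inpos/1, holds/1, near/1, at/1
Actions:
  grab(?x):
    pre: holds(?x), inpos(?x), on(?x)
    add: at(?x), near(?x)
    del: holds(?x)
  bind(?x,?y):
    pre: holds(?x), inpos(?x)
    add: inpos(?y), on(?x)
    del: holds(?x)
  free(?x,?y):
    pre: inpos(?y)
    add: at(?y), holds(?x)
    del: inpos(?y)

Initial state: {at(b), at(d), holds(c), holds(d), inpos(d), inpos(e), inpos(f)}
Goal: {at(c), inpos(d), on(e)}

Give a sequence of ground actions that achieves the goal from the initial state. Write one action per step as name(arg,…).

1. bind(d,c)  →  {at(b), at(d), holds(c), inpos(c), inpos(d), inpos(e), inpos(f), on(d)}
2. free(e,c)  →  {at(b), at(c), at(d), holds(c), holds(e), inpos(d), inpos(e), inpos(f), on(d)}
3. bind(e,e)  →  {at(b), at(c), at(d), holds(c), inpos(d), inpos(e), inpos(f), on(d), on(e)}

bind(d,c); free(e,c); bind(e,e)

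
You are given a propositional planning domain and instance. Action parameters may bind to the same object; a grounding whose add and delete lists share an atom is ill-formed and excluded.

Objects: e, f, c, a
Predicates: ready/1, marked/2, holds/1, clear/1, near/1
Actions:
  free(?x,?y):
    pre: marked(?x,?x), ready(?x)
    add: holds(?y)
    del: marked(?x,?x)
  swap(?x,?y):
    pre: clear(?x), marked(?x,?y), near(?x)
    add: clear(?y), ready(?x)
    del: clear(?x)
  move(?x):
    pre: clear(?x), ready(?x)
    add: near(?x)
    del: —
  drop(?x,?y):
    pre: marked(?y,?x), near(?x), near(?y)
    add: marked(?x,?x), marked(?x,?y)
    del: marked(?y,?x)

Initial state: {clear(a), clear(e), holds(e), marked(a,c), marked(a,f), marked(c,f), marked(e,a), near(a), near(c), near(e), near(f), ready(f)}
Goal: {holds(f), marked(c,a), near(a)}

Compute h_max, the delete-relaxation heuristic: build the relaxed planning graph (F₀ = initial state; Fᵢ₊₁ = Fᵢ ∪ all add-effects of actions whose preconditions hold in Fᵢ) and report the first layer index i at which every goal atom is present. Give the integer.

2

F0 = init (12 atoms)
F1 = F0 ∪ {clear(c), clear(f), marked(a,a), marked(a,e), marked(c,a), marked(c,c), marked(f,a), marked(f,c), marked(f,f), ready(a), ready(e)}  (23 atoms)
F2 = F1 ∪ {holds(a), holds(c), holds(f), marked(e,e), ready(c)}  (28 atoms)
goal ⊆ F2  ⇒  h_max = 2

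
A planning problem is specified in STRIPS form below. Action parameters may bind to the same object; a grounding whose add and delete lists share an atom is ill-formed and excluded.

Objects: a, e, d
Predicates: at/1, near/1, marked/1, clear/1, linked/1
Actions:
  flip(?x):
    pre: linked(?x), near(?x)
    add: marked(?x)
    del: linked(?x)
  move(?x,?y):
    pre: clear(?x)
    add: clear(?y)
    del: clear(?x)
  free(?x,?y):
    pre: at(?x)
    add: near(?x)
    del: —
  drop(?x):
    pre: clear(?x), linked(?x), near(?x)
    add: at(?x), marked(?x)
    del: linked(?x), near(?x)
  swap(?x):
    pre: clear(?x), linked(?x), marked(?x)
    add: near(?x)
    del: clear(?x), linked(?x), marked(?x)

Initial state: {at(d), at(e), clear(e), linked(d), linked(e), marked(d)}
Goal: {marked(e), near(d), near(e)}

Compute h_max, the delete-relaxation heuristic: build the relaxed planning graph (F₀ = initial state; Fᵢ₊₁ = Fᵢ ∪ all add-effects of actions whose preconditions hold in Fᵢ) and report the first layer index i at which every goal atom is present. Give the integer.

2

F0 = init (6 atoms)
F1 = F0 ∪ {clear(a), clear(d), near(d), near(e)}  (10 atoms)
F2 = F1 ∪ {marked(e)}  (11 atoms)
goal ⊆ F2  ⇒  h_max = 2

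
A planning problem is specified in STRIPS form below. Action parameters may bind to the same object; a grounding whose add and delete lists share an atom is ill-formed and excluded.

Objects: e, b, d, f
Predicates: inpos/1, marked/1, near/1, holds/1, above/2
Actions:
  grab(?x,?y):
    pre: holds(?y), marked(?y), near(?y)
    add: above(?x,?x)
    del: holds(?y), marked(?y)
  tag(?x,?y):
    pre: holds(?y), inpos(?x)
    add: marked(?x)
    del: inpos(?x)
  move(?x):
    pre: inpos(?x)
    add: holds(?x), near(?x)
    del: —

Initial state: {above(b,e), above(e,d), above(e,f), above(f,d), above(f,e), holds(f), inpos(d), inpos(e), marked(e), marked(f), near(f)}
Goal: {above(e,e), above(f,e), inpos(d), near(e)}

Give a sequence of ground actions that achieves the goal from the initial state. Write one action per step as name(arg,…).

grab(e,f); move(e)

1. grab(e,f)  →  {above(b,e), above(e,d), above(e,e), above(e,f), above(f,d), above(f,e), inpos(d), inpos(e), marked(e), near(f)}
2. move(e)  →  {above(b,e), above(e,d), above(e,e), above(e,f), above(f,d), above(f,e), holds(e), inpos(d), inpos(e), marked(e), near(e), near(f)}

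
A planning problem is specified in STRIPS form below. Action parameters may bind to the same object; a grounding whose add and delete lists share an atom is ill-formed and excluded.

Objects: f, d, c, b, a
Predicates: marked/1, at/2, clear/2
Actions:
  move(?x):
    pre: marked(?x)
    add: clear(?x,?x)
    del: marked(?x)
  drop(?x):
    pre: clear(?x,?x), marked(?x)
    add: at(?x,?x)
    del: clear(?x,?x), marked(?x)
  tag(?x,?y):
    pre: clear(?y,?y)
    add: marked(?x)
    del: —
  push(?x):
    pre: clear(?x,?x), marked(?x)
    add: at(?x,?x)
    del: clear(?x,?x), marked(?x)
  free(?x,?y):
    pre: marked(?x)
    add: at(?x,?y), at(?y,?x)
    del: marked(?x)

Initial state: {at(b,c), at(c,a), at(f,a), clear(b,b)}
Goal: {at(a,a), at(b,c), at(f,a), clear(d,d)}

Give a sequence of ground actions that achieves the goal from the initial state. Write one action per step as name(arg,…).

tag(d,b); move(d); tag(a,d); free(a,a)

1. tag(d,b)  →  {at(b,c), at(c,a), at(f,a), clear(b,b), marked(d)}
2. move(d)  →  {at(b,c), at(c,a), at(f,a), clear(b,b), clear(d,d)}
3. tag(a,d)  →  {at(b,c), at(c,a), at(f,a), clear(b,b), clear(d,d), marked(a)}
4. free(a,a)  →  {at(a,a), at(b,c), at(c,a), at(f,a), clear(b,b), clear(d,d)}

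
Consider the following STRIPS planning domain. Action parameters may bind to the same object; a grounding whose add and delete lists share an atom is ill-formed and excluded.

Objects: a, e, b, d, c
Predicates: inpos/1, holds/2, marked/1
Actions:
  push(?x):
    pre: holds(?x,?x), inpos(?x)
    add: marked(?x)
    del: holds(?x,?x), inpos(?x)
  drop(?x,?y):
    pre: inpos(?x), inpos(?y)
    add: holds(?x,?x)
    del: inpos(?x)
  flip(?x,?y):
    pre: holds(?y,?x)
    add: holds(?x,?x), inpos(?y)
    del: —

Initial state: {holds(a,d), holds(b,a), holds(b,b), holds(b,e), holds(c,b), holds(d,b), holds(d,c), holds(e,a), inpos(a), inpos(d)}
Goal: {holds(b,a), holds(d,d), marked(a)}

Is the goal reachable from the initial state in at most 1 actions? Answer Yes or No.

1. drop(a,a)  →  {holds(a,a), holds(a,d), holds(b,a), holds(b,b), holds(b,e), holds(c,b), holds(d,b), holds(d,c), holds(e,a), inpos(d)}
2. flip(d,a)  →  {holds(a,a), holds(a,d), holds(b,a), holds(b,b), holds(b,e), holds(c,b), holds(d,b), holds(d,c), holds(d,d), holds(e,a), inpos(a), inpos(d)}
3. push(a)  →  {holds(a,d), holds(b,a), holds(b,b), holds(b,e), holds(c,b), holds(d,b), holds(d,c), holds(d,d), holds(e,a), inpos(d), marked(a)}
optimal plan length = 3; 3 > 1

No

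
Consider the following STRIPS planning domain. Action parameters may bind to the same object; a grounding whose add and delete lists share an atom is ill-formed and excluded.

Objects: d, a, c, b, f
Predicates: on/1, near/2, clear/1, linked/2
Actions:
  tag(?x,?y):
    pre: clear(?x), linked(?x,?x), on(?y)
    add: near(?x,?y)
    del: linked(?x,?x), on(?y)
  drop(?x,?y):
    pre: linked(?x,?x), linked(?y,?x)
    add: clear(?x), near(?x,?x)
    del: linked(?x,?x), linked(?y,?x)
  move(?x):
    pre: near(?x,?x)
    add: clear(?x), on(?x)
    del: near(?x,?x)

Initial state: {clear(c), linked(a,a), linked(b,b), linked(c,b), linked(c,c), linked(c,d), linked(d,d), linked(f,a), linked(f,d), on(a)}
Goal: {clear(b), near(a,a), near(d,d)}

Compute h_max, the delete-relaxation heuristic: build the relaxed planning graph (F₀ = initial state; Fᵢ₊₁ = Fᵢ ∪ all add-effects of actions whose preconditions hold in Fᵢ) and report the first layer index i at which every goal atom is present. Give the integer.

F0 = init (10 atoms)
F1 = F0 ∪ {clear(a), clear(b), clear(d), near(a,a), near(b,b), near(c,a), near(c,c), near(d,d)}  (18 atoms)
goal ⊆ F1  ⇒  h_max = 1

1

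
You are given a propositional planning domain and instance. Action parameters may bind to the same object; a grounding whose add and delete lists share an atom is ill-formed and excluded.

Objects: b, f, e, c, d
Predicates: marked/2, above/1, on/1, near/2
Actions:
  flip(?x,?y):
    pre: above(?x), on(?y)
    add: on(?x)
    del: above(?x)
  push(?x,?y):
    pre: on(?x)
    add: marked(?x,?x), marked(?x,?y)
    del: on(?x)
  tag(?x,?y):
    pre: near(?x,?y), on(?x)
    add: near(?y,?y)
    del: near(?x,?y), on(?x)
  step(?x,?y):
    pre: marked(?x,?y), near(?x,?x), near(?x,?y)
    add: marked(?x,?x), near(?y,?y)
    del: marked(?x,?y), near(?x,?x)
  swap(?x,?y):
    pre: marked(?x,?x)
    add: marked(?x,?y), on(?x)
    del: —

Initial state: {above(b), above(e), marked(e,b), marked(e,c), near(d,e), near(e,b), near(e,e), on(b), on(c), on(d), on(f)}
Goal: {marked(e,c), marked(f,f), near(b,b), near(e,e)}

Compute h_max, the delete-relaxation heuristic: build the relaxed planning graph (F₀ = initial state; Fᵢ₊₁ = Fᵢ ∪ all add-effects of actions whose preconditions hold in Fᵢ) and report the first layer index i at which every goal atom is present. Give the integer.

F0 = init (11 atoms)
F1 = F0 ∪ {marked(b,b), marked(b,c), marked(b,d), marked(b,e), marked(b,f), marked(c,b), marked(c,c), marked(c,d), marked(c,e), marked(c,f), marked(d,b), marked(d,c), marked(d,d), marked(d,e), marked(d,f), marked(e,e), marked(f,b), marked(f,c), marked(f,d), marked(f,e), marked(f,f), near(b,b), on(e)}  (34 atoms)
goal ⊆ F1  ⇒  h_max = 1

1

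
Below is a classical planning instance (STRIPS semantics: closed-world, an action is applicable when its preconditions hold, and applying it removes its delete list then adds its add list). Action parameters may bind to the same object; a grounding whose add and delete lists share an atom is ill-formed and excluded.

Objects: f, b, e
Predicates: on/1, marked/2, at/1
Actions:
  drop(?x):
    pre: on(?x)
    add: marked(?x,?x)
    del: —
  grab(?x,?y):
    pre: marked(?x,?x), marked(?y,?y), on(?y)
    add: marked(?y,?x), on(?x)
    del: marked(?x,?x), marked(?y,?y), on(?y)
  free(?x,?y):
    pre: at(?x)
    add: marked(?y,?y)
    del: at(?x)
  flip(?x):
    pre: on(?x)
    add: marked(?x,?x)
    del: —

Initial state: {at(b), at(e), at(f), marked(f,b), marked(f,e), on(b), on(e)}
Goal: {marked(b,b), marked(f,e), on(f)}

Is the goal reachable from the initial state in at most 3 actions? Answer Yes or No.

1. drop(b)  →  {at(b), at(e), at(f), marked(b,b), marked(f,b), marked(f,e), on(b), on(e)}
2. drop(e)  →  {at(b), at(e), at(f), marked(b,b), marked(e,e), marked(f,b), marked(f,e), on(b), on(e)}
3. free(f,f)  →  {at(b), at(e), marked(b,b), marked(e,e), marked(f,b), marked(f,e), marked(f,f), on(b), on(e)}
4. grab(f,e)  →  {at(b), at(e), marked(b,b), marked(e,f), marked(f,b), marked(f,e), on(b), on(f)}
optimal plan length = 4; 4 > 3

No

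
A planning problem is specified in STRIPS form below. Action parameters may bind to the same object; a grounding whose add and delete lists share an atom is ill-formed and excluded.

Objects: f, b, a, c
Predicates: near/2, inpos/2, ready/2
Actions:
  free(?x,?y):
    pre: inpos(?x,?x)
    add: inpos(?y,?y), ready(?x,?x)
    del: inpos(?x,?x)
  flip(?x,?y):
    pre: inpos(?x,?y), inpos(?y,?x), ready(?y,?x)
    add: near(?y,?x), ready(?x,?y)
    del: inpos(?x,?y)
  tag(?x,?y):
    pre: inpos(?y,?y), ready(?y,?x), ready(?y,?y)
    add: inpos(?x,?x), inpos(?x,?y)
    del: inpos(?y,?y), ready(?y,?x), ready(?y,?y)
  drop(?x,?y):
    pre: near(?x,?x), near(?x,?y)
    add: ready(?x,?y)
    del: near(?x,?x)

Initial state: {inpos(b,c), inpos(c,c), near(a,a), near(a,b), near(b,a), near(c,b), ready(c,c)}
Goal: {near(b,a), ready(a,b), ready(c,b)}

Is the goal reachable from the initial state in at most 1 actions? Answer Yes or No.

1. flip(c,c)  →  {inpos(b,c), near(a,a), near(a,b), near(b,a), near(c,b), near(c,c), ready(c,c)}
2. drop(a,b)  →  {inpos(b,c), near(a,b), near(b,a), near(c,b), near(c,c), ready(a,b), ready(c,c)}
3. drop(c,b)  →  {inpos(b,c), near(a,b), near(b,a), near(c,b), ready(a,b), ready(c,b), ready(c,c)}
optimal plan length = 3; 3 > 1

No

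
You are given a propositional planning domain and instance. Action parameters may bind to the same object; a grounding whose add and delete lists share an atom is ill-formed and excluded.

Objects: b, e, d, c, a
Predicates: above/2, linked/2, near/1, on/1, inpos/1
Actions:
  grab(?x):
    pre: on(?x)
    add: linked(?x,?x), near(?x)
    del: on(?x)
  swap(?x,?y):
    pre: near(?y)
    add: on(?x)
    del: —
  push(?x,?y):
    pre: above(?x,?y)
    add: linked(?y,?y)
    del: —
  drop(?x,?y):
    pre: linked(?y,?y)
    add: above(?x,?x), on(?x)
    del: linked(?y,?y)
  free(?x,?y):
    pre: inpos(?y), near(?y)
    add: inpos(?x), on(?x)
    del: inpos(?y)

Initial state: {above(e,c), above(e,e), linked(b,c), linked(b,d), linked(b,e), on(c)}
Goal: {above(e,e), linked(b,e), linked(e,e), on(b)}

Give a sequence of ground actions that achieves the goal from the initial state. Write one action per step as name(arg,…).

grab(c); swap(b,c); push(e,e)

1. grab(c)  →  {above(e,c), above(e,e), linked(b,c), linked(b,d), linked(b,e), linked(c,c), near(c)}
2. swap(b,c)  →  {above(e,c), above(e,e), linked(b,c), linked(b,d), linked(b,e), linked(c,c), near(c), on(b)}
3. push(e,e)  →  {above(e,c), above(e,e), linked(b,c), linked(b,d), linked(b,e), linked(c,c), linked(e,e), near(c), on(b)}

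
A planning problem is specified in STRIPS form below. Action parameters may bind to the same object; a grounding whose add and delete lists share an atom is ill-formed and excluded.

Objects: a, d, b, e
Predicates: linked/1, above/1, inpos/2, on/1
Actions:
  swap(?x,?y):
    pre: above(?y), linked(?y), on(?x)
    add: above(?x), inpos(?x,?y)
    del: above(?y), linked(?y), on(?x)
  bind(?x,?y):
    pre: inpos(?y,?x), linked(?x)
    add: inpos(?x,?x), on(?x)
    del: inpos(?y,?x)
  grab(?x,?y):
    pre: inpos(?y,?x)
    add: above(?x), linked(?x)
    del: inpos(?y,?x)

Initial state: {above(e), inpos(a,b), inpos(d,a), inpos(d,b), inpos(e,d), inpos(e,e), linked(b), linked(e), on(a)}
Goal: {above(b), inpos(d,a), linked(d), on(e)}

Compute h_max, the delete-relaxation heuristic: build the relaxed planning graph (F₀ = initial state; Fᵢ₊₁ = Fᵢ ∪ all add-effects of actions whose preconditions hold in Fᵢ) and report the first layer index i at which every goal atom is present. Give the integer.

2

F0 = init (9 atoms)
F1 = F0 ∪ {above(a), above(b), above(d), inpos(a,e), inpos(b,b), linked(a), linked(d), on(b)}  (17 atoms)
F2 = F1 ∪ {inpos(a,a), inpos(a,d), inpos(b,a), inpos(b,d), inpos(b,e), inpos(d,d), on(d), on(e)}  (25 atoms)
goal ⊆ F2  ⇒  h_max = 2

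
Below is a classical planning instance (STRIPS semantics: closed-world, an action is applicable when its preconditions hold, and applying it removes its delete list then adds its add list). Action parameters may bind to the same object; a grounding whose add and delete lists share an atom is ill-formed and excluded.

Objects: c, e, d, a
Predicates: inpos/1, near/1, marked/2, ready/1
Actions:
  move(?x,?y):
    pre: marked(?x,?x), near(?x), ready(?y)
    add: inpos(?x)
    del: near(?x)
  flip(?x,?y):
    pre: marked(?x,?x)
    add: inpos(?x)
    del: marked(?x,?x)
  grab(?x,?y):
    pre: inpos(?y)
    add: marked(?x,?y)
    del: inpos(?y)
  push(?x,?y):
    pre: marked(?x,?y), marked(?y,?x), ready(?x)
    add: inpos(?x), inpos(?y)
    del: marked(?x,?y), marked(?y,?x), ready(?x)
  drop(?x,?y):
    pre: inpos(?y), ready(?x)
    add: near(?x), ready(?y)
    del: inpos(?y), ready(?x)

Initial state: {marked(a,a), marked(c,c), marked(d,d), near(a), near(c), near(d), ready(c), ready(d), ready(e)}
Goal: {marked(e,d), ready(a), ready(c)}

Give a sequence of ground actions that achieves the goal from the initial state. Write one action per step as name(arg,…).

move(d,c); move(a,c); grab(e,d); drop(e,a)

1. move(d,c)  →  {inpos(d), marked(a,a), marked(c,c), marked(d,d), near(a), near(c), ready(c), ready(d), ready(e)}
2. move(a,c)  →  {inpos(a), inpos(d), marked(a,a), marked(c,c), marked(d,d), near(c), ready(c), ready(d), ready(e)}
3. grab(e,d)  →  {inpos(a), marked(a,a), marked(c,c), marked(d,d), marked(e,d), near(c), ready(c), ready(d), ready(e)}
4. drop(e,a)  →  {marked(a,a), marked(c,c), marked(d,d), marked(e,d), near(c), near(e), ready(a), ready(c), ready(d)}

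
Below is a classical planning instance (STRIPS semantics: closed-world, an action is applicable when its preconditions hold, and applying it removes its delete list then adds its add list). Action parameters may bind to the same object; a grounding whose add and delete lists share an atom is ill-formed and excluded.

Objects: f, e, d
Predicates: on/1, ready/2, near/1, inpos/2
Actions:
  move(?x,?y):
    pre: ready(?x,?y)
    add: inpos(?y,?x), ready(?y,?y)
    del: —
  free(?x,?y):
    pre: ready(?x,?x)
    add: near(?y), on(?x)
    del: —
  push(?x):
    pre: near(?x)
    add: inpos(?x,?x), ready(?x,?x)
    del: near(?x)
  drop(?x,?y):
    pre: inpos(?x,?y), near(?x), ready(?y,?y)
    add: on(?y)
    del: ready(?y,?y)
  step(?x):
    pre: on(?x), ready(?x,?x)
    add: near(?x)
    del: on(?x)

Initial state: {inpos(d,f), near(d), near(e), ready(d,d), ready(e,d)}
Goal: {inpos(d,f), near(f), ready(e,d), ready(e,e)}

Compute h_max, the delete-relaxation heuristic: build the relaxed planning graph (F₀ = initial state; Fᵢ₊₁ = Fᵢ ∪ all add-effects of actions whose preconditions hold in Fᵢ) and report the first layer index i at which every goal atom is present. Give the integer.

F0 = init (5 atoms)
F1 = F0 ∪ {inpos(d,d), inpos(d,e), inpos(e,e), near(f), on(d), ready(e,e)}  (11 atoms)
goal ⊆ F1  ⇒  h_max = 1

1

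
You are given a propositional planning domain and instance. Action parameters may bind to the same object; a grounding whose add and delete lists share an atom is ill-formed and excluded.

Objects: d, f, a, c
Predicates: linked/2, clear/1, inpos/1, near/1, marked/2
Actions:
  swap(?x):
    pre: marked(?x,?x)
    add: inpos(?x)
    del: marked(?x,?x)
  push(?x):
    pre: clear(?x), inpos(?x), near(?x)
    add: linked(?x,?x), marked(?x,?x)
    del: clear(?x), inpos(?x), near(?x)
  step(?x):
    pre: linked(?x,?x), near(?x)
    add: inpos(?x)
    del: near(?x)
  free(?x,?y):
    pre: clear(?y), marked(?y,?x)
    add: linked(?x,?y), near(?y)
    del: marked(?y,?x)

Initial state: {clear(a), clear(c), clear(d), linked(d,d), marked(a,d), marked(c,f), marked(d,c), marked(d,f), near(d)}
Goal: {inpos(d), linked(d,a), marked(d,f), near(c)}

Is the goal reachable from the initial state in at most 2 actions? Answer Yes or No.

1. step(d)  →  {clear(a), clear(c), clear(d), inpos(d), linked(d,d), marked(a,d), marked(c,f), marked(d,c), marked(d,f)}
2. free(d,a)  →  {clear(a), clear(c), clear(d), inpos(d), linked(d,a), linked(d,d), marked(c,f), marked(d,c), marked(d,f), near(a)}
3. free(f,c)  →  {clear(a), clear(c), clear(d), inpos(d), linked(d,a), linked(d,d), linked(f,c), marked(d,c), marked(d,f), near(a), near(c)}
optimal plan length = 3; 3 > 2

No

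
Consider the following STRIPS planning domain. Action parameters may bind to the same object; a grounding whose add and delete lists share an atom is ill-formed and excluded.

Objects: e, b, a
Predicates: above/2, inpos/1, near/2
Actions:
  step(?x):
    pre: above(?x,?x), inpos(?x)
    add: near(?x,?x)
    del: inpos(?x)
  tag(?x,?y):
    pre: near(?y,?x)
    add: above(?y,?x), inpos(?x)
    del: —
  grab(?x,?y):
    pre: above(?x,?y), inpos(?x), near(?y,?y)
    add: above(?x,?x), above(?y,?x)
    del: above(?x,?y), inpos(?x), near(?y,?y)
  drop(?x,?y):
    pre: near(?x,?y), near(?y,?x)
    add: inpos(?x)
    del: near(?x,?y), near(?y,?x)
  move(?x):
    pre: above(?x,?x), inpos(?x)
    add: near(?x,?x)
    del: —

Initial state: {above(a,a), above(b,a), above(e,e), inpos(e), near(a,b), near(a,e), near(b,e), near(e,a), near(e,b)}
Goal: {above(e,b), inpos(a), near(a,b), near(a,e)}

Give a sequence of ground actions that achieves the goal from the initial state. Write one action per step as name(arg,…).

1. tag(b,e)  →  {above(a,a), above(b,a), above(e,b), above(e,e), inpos(b), inpos(e), near(a,b), near(a,e), near(b,e), near(e,a), near(e,b)}
2. tag(a,e)  →  {above(a,a), above(b,a), above(e,a), above(e,b), above(e,e), inpos(a), inpos(b), inpos(e), near(a,b), near(a,e), near(b,e), near(e,a), near(e,b)}

tag(b,e); tag(a,e)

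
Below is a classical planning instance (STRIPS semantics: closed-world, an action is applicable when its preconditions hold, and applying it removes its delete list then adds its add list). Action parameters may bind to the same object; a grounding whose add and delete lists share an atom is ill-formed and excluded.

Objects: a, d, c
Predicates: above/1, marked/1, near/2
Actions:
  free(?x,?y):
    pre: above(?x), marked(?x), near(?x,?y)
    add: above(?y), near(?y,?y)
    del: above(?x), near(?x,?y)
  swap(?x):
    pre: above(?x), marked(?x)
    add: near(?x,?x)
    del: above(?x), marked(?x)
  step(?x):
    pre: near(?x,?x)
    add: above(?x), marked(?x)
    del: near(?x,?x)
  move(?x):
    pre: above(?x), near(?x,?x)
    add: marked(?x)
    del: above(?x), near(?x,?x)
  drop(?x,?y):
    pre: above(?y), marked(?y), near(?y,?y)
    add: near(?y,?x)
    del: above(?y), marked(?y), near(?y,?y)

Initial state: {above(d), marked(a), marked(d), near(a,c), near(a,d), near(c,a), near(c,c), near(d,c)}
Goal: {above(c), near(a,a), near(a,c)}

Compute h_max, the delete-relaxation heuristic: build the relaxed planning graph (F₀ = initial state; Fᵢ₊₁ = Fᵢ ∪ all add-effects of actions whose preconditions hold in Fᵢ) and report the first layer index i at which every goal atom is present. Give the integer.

2

F0 = init (8 atoms)
F1 = F0 ∪ {above(c), marked(c), near(d,d)}  (11 atoms)
F2 = F1 ∪ {above(a), near(a,a), near(c,d), near(d,a)}  (15 atoms)
goal ⊆ F2  ⇒  h_max = 2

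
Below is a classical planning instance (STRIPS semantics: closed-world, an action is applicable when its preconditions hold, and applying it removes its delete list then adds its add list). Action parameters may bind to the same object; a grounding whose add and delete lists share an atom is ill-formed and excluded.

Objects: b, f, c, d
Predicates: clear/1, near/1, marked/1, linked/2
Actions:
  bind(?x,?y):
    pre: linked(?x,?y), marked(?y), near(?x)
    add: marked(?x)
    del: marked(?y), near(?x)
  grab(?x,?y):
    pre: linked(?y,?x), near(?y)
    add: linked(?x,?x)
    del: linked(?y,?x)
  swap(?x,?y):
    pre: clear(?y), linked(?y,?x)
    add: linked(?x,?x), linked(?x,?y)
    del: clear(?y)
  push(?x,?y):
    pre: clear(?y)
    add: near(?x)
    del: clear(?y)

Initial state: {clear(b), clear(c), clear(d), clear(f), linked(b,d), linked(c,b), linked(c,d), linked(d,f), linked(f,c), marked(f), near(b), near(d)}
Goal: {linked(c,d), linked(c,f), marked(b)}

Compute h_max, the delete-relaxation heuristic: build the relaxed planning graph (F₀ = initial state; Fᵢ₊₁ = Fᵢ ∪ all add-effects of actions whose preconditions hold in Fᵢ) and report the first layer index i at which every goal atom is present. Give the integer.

F0 = init (12 atoms)
F1 = F0 ∪ {linked(b,b), linked(b,c), linked(c,c), linked(c,f), linked(d,b), linked(d,c), linked(d,d), linked(f,d), linked(f,f), marked(d), near(c), near(f)}  (24 atoms)
F2 = F1 ∪ {marked(b), marked(c)}  (26 atoms)
goal ⊆ F2  ⇒  h_max = 2

2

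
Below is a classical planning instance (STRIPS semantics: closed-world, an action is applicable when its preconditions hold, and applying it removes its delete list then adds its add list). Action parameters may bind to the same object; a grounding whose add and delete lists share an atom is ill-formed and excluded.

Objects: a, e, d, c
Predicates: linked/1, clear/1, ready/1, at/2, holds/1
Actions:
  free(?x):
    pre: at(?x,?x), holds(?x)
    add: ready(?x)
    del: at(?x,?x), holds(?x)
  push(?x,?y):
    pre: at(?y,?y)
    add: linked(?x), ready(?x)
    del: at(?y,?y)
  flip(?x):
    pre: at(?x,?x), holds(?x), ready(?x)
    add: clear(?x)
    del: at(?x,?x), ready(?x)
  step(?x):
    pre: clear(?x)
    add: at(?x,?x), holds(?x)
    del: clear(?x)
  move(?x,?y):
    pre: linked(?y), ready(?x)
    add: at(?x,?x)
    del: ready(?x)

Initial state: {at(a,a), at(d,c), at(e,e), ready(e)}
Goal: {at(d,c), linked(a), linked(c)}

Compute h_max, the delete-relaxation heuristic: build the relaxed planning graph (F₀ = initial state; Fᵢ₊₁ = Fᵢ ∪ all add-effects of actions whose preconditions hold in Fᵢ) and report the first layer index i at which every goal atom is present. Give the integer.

F0 = init (4 atoms)
F1 = F0 ∪ {linked(a), linked(c), linked(d), linked(e), ready(a), ready(c), ready(d)}  (11 atoms)
goal ⊆ F1  ⇒  h_max = 1

1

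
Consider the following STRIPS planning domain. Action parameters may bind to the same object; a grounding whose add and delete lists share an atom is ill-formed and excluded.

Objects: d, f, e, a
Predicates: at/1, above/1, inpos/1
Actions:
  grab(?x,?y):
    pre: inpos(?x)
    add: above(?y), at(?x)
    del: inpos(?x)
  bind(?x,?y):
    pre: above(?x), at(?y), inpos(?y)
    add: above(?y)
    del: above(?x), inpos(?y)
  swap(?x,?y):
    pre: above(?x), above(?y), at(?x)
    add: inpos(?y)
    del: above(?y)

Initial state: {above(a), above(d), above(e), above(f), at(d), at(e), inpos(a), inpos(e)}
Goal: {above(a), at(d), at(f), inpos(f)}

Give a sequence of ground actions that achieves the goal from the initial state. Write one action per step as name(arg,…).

swap(d,f); grab(f,f); swap(d,f)

1. swap(d,f)  →  {above(a), above(d), above(e), at(d), at(e), inpos(a), inpos(e), inpos(f)}
2. grab(f,f)  →  {above(a), above(d), above(e), above(f), at(d), at(e), at(f), inpos(a), inpos(e)}
3. swap(d,f)  →  {above(a), above(d), above(e), at(d), at(e), at(f), inpos(a), inpos(e), inpos(f)}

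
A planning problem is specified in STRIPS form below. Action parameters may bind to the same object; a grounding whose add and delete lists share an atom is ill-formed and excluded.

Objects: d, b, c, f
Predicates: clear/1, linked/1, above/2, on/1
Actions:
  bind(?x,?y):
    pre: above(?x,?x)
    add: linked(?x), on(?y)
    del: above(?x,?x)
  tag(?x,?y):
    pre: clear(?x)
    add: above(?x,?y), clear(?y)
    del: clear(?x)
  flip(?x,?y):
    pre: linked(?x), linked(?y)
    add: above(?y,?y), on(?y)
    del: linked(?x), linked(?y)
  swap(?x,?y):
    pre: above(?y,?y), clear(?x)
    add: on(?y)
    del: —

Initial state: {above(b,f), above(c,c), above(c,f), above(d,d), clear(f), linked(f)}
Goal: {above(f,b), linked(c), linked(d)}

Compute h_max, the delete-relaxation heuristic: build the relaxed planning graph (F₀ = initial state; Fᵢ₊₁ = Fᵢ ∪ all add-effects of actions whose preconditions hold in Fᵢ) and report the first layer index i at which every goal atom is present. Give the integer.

F0 = init (6 atoms)
F1 = F0 ∪ {above(f,b), above(f,c), above(f,d), above(f,f), clear(b), clear(c), clear(d), linked(c), linked(d), on(b), on(c), on(d), on(f)}  (19 atoms)
goal ⊆ F1  ⇒  h_max = 1

1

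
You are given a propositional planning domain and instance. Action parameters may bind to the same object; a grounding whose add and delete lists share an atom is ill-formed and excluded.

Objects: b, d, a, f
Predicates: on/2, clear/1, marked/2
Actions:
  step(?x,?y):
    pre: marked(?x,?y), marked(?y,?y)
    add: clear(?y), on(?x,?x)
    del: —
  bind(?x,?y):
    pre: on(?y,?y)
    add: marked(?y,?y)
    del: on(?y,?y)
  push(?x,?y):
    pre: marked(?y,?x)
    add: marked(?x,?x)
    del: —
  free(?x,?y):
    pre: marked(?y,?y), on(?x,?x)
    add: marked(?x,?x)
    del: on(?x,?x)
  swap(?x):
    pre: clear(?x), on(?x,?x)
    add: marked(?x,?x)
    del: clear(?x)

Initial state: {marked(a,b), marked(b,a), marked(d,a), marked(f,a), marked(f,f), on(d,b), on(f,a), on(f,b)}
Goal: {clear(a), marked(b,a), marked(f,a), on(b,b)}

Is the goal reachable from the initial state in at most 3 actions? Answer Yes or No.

1. push(a,b)  →  {marked(a,a), marked(a,b), marked(b,a), marked(d,a), marked(f,a), marked(f,f), on(d,b), on(f,a), on(f,b)}
2. step(b,a)  →  {clear(a), marked(a,a), marked(a,b), marked(b,a), marked(d,a), marked(f,a), marked(f,f), on(b,b), on(d,b), on(f,a), on(f,b)}
optimal plan length = 2; 2 ≤ 3

Yes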